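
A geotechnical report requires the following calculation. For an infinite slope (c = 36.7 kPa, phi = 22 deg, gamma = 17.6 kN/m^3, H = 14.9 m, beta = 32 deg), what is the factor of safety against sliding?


Result: 0.958

Derivation:
Using Fs = c / (gamma*H*sin(beta)*cos(beta)) + tan(phi)/tan(beta)
Cohesion contribution = 36.7 / (17.6*14.9*sin(32)*cos(32))
Cohesion contribution = 0.311413
Friction contribution = tan(22)/tan(32) = 0.646577
Fs = 0.311413 + 0.646577
Fs = 0.958


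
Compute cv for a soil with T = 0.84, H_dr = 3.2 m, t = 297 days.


Using cv = T * H_dr^2 / t
H_dr^2 = 3.2^2 = 10.24
cv = 0.84 * 10.24 / 297
cv = 0.02896 m^2/day


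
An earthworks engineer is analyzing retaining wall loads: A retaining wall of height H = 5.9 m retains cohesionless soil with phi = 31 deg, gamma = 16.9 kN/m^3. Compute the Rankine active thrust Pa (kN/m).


Compute active earth pressure coefficient:
Ka = tan^2(45 - phi/2) = tan^2(29.5) = 0.320099
Compute active force:
Pa = 0.5 * Ka * gamma * H^2
Pa = 0.5 * 0.320099 * 16.9 * 5.9^2
Pa = 94.16 kN/m


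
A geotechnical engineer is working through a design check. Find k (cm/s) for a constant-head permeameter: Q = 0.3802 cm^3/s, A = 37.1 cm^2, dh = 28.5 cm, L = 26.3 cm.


Compute hydraulic gradient:
i = dh / L = 28.5 / 26.3 = 1.08365
Then apply Darcy's law:
k = Q / (A * i)
k = 0.3802 / (37.1 * 1.08365)
k = 0.3802 / 40.2034
k = 0.009457 cm/s


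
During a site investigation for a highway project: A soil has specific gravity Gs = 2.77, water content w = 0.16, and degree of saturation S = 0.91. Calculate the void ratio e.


Result: 0.487

Derivation:
Using the relation e = Gs * w / S
e = 2.77 * 0.16 / 0.91
e = 0.487


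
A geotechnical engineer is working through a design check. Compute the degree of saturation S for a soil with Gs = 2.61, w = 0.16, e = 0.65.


Using S = Gs * w / e
S = 2.61 * 0.16 / 0.65
S = 0.6425


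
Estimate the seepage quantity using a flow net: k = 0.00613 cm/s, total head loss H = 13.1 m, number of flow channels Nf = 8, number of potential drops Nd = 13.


Convert k to m/s for unit consistency with H:
k = 0.00613 cm/s = 0.00613 / 100 m/s = 6.13e-05 m/s
Using q = k * H * Nf / Nd
Nf / Nd = 8 / 13 = 0.6154
q = 6.13e-05 * 13.1 * 0.6154
q = 0.0004942 m^3/s per m


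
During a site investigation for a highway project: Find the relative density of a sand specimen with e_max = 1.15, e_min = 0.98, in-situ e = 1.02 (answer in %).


Using Dr = (e_max - e) / (e_max - e_min) * 100
e_max - e = 1.15 - 1.02 = 0.13
e_max - e_min = 1.15 - 0.98 = 0.17
Dr = 0.13 / 0.17 * 100
Dr = 76.47 %


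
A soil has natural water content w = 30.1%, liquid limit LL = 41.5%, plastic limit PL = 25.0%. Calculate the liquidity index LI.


First compute the plasticity index:
PI = LL - PL = 41.5 - 25.0 = 16.5
Then compute the liquidity index:
LI = (w - PL) / PI
LI = (30.1 - 25.0) / 16.5
LI = 0.309


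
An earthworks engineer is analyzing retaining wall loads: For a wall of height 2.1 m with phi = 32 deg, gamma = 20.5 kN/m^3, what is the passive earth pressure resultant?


Compute passive earth pressure coefficient:
Kp = tan^2(45 + phi/2) = tan^2(61.0) = 3.254588
Compute passive force:
Pp = 0.5 * Kp * gamma * H^2
Pp = 0.5 * 3.254588 * 20.5 * 2.1^2
Pp = 147.12 kN/m


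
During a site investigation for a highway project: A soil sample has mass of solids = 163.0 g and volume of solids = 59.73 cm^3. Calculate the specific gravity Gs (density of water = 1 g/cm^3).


Result: 2.729

Derivation:
Using Gs = m_s / (V_s * rho_w)
Since rho_w = 1 g/cm^3:
Gs = 163.0 / 59.73
Gs = 2.729


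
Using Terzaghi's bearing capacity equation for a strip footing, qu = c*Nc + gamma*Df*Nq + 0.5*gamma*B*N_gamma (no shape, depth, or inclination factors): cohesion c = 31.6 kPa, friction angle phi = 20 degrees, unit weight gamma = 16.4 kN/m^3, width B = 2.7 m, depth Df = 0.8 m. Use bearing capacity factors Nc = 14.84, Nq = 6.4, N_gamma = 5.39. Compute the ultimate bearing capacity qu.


Compute qu = c*Nc + gamma*Df*Nq + 0.5*gamma*B*N_gamma
Term 1: 31.6 * 14.84 = 468.944
Term 2: 16.4 * 0.8 * 6.4 = 83.968
Term 3: 0.5 * 16.4 * 2.7 * 5.39 = 119.3346
qu = 468.944 + 83.968 + 119.3346
qu = 672.25 kPa


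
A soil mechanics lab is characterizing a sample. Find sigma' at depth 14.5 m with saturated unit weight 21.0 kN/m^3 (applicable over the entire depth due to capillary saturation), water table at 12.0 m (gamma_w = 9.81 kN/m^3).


Total stress = gamma_sat * depth
sigma = 21.0 * 14.5 = 304.5 kPa
Pore water pressure u = gamma_w * (depth - d_wt)
u = 9.81 * (14.5 - 12.0) = 24.525 kPa
Effective stress = sigma - u
sigma' = 304.5 - 24.525 = 279.98 kPa


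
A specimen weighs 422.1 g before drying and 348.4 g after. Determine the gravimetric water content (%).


Using w = (m_wet - m_dry) / m_dry * 100
m_wet - m_dry = 422.1 - 348.4 = 73.7 g
w = 73.7 / 348.4 * 100
w = 21.15 %


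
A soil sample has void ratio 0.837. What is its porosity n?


Using the relation n = e / (1 + e)
n = 0.837 / (1 + 0.837)
n = 0.837 / 1.837
n = 0.4556


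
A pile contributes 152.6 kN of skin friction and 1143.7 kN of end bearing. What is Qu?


Using Qu = Qf + Qb
Qu = 152.6 + 1143.7
Qu = 1296.3 kN


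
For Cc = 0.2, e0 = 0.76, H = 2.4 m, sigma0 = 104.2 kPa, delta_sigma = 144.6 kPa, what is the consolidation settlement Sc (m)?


Result: 0.1031 m

Derivation:
Using Sc = Cc * H / (1 + e0) * log10((sigma0 + delta_sigma) / sigma0)
Stress ratio = (104.2 + 144.6) / 104.2 = 2.38772
log10(2.38772) = 0.377983
Cc * H / (1 + e0) = 0.2 * 2.4 / (1 + 0.76) = 0.272727
Sc = 0.272727 * 0.377983
Sc = 0.1031 m


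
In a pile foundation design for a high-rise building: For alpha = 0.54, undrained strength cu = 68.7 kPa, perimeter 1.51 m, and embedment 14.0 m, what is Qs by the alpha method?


Using Qs = alpha * cu * perimeter * L
Qs = 0.54 * 68.7 * 1.51 * 14.0
Qs = 784.25 kN


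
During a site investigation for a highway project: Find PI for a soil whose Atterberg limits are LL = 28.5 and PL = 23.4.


Using PI = LL - PL
PI = 28.5 - 23.4
PI = 5.1


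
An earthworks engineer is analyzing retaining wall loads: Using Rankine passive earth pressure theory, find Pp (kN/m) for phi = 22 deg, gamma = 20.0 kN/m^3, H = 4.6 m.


Compute passive earth pressure coefficient:
Kp = tan^2(45 + phi/2) = tan^2(56.0) = 2.197987
Compute passive force:
Pp = 0.5 * Kp * gamma * H^2
Pp = 0.5 * 2.197987 * 20.0 * 4.6^2
Pp = 465.09 kN/m


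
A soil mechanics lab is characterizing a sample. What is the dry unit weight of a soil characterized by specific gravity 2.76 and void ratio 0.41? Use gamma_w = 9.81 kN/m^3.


Using gamma_d = Gs * gamma_w / (1 + e)
gamma_d = 2.76 * 9.81 / (1 + 0.41)
gamma_d = 2.76 * 9.81 / 1.41
gamma_d = 19.203 kN/m^3


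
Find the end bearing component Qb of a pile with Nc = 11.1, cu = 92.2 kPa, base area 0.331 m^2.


Using Qb = Nc * cu * Ab
Qb = 11.1 * 92.2 * 0.331
Qb = 338.75 kN


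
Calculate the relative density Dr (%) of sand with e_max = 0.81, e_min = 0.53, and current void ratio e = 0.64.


Using Dr = (e_max - e) / (e_max - e_min) * 100
e_max - e = 0.81 - 0.64 = 0.17
e_max - e_min = 0.81 - 0.53 = 0.28
Dr = 0.17 / 0.28 * 100
Dr = 60.71 %


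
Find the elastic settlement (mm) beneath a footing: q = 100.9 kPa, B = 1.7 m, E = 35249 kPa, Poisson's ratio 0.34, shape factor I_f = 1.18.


Using Se = q * B * (1 - nu^2) * I_f / E
1 - nu^2 = 1 - 0.34^2 = 0.8844
Se = 100.9 * 1.7 * 0.8844 * 1.18 / 35249
Se = 0.005078 m
Convert to mm: Se = 0.005078 * 1000 = 5.078 mm


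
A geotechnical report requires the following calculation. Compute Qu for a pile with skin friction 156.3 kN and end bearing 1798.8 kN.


Using Qu = Qf + Qb
Qu = 156.3 + 1798.8
Qu = 1955.1 kN


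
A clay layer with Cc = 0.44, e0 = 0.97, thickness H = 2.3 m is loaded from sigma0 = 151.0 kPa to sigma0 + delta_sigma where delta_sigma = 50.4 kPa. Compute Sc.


Using Sc = Cc * H / (1 + e0) * log10((sigma0 + delta_sigma) / sigma0)
Stress ratio = (151.0 + 50.4) / 151.0 = 1.33377
log10(1.33377) = 0.125083
Cc * H / (1 + e0) = 0.44 * 2.3 / (1 + 0.97) = 0.513706
Sc = 0.513706 * 0.125083
Sc = 0.0643 m


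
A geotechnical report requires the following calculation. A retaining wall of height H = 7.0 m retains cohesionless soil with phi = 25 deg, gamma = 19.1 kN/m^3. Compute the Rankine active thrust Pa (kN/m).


Compute active earth pressure coefficient:
Ka = tan^2(45 - phi/2) = tan^2(32.5) = 0.405859
Compute active force:
Pa = 0.5 * Ka * gamma * H^2
Pa = 0.5 * 0.405859 * 19.1 * 7.0^2
Pa = 189.92 kN/m


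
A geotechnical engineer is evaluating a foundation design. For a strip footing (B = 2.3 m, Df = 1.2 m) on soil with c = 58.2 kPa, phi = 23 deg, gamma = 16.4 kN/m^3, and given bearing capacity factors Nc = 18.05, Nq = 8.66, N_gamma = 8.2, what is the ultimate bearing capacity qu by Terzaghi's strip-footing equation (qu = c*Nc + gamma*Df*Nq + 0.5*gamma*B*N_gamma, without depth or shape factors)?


Result: 1375.59 kPa

Derivation:
Compute qu = c*Nc + gamma*Df*Nq + 0.5*gamma*B*N_gamma
Term 1: 58.2 * 18.05 = 1050.51
Term 2: 16.4 * 1.2 * 8.66 = 170.4288
Term 3: 0.5 * 16.4 * 2.3 * 8.2 = 154.652
qu = 1050.51 + 170.4288 + 154.652
qu = 1375.59 kPa


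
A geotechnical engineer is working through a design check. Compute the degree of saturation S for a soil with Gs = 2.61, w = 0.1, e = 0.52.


Using S = Gs * w / e
S = 2.61 * 0.1 / 0.52
S = 0.5019


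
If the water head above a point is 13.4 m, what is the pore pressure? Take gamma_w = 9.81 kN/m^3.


Using u = gamma_w * h_w
u = 9.81 * 13.4
u = 131.45 kPa


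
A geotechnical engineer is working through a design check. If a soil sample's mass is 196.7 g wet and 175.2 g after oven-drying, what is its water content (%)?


Using w = (m_wet - m_dry) / m_dry * 100
m_wet - m_dry = 196.7 - 175.2 = 21.5 g
w = 21.5 / 175.2 * 100
w = 12.27 %


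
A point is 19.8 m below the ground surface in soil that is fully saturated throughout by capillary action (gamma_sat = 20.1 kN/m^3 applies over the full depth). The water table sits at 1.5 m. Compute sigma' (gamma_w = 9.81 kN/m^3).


Total stress = gamma_sat * depth
sigma = 20.1 * 19.8 = 397.98 kPa
Pore water pressure u = gamma_w * (depth - d_wt)
u = 9.81 * (19.8 - 1.5) = 179.523 kPa
Effective stress = sigma - u
sigma' = 397.98 - 179.523 = 218.46 kPa


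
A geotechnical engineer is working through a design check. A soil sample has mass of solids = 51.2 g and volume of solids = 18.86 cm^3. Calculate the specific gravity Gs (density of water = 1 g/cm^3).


Using Gs = m_s / (V_s * rho_w)
Since rho_w = 1 g/cm^3:
Gs = 51.2 / 18.86
Gs = 2.715


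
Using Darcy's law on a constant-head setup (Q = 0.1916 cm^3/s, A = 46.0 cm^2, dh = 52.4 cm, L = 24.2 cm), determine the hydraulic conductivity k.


Compute hydraulic gradient:
i = dh / L = 52.4 / 24.2 = 2.16529
Then apply Darcy's law:
k = Q / (A * i)
k = 0.1916 / (46.0 * 2.16529)
k = 0.1916 / 99.6033
k = 0.001924 cm/s


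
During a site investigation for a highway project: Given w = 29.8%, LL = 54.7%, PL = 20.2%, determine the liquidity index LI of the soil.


First compute the plasticity index:
PI = LL - PL = 54.7 - 20.2 = 34.5
Then compute the liquidity index:
LI = (w - PL) / PI
LI = (29.8 - 20.2) / 34.5
LI = 0.278


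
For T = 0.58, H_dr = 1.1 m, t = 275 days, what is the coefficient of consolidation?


Using cv = T * H_dr^2 / t
H_dr^2 = 1.1^2 = 1.21
cv = 0.58 * 1.21 / 275
cv = 0.00255 m^2/day


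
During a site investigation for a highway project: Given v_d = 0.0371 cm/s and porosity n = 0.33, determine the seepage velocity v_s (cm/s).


Using v_s = v_d / n
v_s = 0.0371 / 0.33
v_s = 0.11242 cm/s


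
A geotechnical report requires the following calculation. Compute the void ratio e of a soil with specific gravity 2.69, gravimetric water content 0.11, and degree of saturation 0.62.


Result: 0.4773

Derivation:
Using the relation e = Gs * w / S
e = 2.69 * 0.11 / 0.62
e = 0.4773


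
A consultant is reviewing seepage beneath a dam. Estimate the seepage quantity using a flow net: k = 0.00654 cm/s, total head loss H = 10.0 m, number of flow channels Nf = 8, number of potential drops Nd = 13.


Result: 0.0004025 m^3/s per m

Derivation:
Convert k to m/s for unit consistency with H:
k = 0.00654 cm/s = 0.00654 / 100 m/s = 6.54e-05 m/s
Using q = k * H * Nf / Nd
Nf / Nd = 8 / 13 = 0.6154
q = 6.54e-05 * 10.0 * 0.6154
q = 0.0004025 m^3/s per m


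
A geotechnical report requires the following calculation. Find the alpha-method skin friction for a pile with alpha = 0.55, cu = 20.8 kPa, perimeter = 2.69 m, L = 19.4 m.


Result: 597.01 kN

Derivation:
Using Qs = alpha * cu * perimeter * L
Qs = 0.55 * 20.8 * 2.69 * 19.4
Qs = 597.01 kN


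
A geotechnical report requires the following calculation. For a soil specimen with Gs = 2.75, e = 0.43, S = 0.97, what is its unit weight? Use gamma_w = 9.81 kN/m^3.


Using gamma = gamma_w * (Gs + S*e) / (1 + e)
Numerator: Gs + S*e = 2.75 + 0.97*0.43 = 3.1671
Denominator: 1 + e = 1 + 0.43 = 1.43
gamma = 9.81 * 3.1671 / 1.43
gamma = 21.727 kN/m^3


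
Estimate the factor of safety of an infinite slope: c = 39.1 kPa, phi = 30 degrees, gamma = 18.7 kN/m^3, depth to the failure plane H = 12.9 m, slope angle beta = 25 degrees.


Using Fs = c / (gamma*H*sin(beta)*cos(beta)) + tan(phi)/tan(beta)
Cohesion contribution = 39.1 / (18.7*12.9*sin(25)*cos(25))
Cohesion contribution = 0.423176
Friction contribution = tan(30)/tan(25) = 1.23813
Fs = 0.423176 + 1.23813
Fs = 1.661


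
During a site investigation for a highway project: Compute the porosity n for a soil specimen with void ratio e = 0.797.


Result: 0.4435

Derivation:
Using the relation n = e / (1 + e)
n = 0.797 / (1 + 0.797)
n = 0.797 / 1.797
n = 0.4435


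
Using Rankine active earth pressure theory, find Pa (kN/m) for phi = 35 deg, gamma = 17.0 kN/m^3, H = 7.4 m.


Result: 126.14 kN/m

Derivation:
Compute active earth pressure coefficient:
Ka = tan^2(45 - phi/2) = tan^2(27.5) = 0.27099
Compute active force:
Pa = 0.5 * Ka * gamma * H^2
Pa = 0.5 * 0.27099 * 17.0 * 7.4^2
Pa = 126.14 kN/m


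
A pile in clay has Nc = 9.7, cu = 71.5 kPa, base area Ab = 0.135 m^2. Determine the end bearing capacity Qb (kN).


Result: 93.63 kN

Derivation:
Using Qb = Nc * cu * Ab
Qb = 9.7 * 71.5 * 0.135
Qb = 93.63 kN


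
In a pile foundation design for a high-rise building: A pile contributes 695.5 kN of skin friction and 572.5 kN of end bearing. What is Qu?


Result: 1268.0 kN

Derivation:
Using Qu = Qf + Qb
Qu = 695.5 + 572.5
Qu = 1268.0 kN


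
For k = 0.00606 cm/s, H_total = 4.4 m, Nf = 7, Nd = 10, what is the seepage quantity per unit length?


Result: 0.0001866 m^3/s per m

Derivation:
Convert k to m/s for unit consistency with H:
k = 0.00606 cm/s = 0.00606 / 100 m/s = 6.06e-05 m/s
Using q = k * H * Nf / Nd
Nf / Nd = 7 / 10 = 0.7
q = 6.06e-05 * 4.4 * 0.7
q = 0.0001866 m^3/s per m


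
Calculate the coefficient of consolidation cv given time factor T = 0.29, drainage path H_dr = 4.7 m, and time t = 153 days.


Using cv = T * H_dr^2 / t
H_dr^2 = 4.7^2 = 22.09
cv = 0.29 * 22.09 / 153
cv = 0.04187 m^2/day


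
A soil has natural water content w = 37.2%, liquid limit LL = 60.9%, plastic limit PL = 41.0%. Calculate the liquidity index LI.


First compute the plasticity index:
PI = LL - PL = 60.9 - 41.0 = 19.9
Then compute the liquidity index:
LI = (w - PL) / PI
LI = (37.2 - 41.0) / 19.9
LI = -0.191


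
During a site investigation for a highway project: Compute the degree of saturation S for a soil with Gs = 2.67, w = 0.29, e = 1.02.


Using S = Gs * w / e
S = 2.67 * 0.29 / 1.02
S = 0.7591


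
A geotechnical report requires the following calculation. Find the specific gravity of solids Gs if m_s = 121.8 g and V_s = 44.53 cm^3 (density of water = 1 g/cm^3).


Using Gs = m_s / (V_s * rho_w)
Since rho_w = 1 g/cm^3:
Gs = 121.8 / 44.53
Gs = 2.735


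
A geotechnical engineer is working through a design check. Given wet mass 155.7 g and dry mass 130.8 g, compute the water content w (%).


Using w = (m_wet - m_dry) / m_dry * 100
m_wet - m_dry = 155.7 - 130.8 = 24.9 g
w = 24.9 / 130.8 * 100
w = 19.04 %


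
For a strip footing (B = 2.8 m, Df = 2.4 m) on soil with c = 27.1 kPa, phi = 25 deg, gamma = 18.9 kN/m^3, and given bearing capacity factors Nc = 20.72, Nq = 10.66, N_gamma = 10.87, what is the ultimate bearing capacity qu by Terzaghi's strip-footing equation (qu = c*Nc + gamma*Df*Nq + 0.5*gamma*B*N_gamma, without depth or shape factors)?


Compute qu = c*Nc + gamma*Df*Nq + 0.5*gamma*B*N_gamma
Term 1: 27.1 * 20.72 = 561.512
Term 2: 18.9 * 2.4 * 10.66 = 483.5376
Term 3: 0.5 * 18.9 * 2.8 * 10.87 = 287.6202
qu = 561.512 + 483.5376 + 287.6202
qu = 1332.67 kPa


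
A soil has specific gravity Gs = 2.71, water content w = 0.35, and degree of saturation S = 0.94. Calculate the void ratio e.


Result: 1.009

Derivation:
Using the relation e = Gs * w / S
e = 2.71 * 0.35 / 0.94
e = 1.009


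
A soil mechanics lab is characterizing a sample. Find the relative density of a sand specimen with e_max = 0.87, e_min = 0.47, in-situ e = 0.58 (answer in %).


Using Dr = (e_max - e) / (e_max - e_min) * 100
e_max - e = 0.87 - 0.58 = 0.29
e_max - e_min = 0.87 - 0.47 = 0.4
Dr = 0.29 / 0.4 * 100
Dr = 72.5 %


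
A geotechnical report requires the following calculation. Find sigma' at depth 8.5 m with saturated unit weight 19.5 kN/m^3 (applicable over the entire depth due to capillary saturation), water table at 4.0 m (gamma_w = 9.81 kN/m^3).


Result: 121.61 kPa

Derivation:
Total stress = gamma_sat * depth
sigma = 19.5 * 8.5 = 165.75 kPa
Pore water pressure u = gamma_w * (depth - d_wt)
u = 9.81 * (8.5 - 4.0) = 44.145 kPa
Effective stress = sigma - u
sigma' = 165.75 - 44.145 = 121.61 kPa


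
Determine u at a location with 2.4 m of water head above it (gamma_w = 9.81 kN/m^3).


Using u = gamma_w * h_w
u = 9.81 * 2.4
u = 23.54 kPa


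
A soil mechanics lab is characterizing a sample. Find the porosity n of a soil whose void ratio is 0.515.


Using the relation n = e / (1 + e)
n = 0.515 / (1 + 0.515)
n = 0.515 / 1.515
n = 0.3399


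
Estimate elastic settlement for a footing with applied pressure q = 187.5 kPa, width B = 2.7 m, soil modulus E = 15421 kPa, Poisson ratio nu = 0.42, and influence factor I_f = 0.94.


Result: 25.415 mm

Derivation:
Using Se = q * B * (1 - nu^2) * I_f / E
1 - nu^2 = 1 - 0.42^2 = 0.8236
Se = 187.5 * 2.7 * 0.8236 * 0.94 / 15421
Se = 0.025415 m
Convert to mm: Se = 0.025415 * 1000 = 25.415 mm


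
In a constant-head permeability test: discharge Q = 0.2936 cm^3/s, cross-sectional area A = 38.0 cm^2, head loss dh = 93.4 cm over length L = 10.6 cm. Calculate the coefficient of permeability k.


Result: 0.000877 cm/s

Derivation:
Compute hydraulic gradient:
i = dh / L = 93.4 / 10.6 = 8.81132
Then apply Darcy's law:
k = Q / (A * i)
k = 0.2936 / (38.0 * 8.81132)
k = 0.2936 / 334.83
k = 0.000877 cm/s


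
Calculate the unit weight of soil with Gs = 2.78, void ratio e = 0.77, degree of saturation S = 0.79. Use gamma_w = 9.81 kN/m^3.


Using gamma = gamma_w * (Gs + S*e) / (1 + e)
Numerator: Gs + S*e = 2.78 + 0.79*0.77 = 3.3883
Denominator: 1 + e = 1 + 0.77 = 1.77
gamma = 9.81 * 3.3883 / 1.77
gamma = 18.779 kN/m^3


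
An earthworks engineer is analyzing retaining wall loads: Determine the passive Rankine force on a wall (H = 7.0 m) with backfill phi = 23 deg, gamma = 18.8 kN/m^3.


Compute passive earth pressure coefficient:
Kp = tan^2(45 + phi/2) = tan^2(56.5) = 2.282623
Compute passive force:
Pp = 0.5 * Kp * gamma * H^2
Pp = 0.5 * 2.282623 * 18.8 * 7.0^2
Pp = 1051.38 kN/m


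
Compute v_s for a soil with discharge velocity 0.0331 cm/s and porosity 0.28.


Using v_s = v_d / n
v_s = 0.0331 / 0.28
v_s = 0.11821 cm/s


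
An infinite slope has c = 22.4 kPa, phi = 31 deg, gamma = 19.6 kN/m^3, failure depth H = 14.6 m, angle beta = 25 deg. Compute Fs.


Result: 1.493

Derivation:
Using Fs = c / (gamma*H*sin(beta)*cos(beta)) + tan(phi)/tan(beta)
Cohesion contribution = 22.4 / (19.6*14.6*sin(25)*cos(25))
Cohesion contribution = 0.204369
Friction contribution = tan(31)/tan(25) = 1.28855
Fs = 0.204369 + 1.28855
Fs = 1.493


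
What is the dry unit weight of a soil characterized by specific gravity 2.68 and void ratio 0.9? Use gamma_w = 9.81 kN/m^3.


Using gamma_d = Gs * gamma_w / (1 + e)
gamma_d = 2.68 * 9.81 / (1 + 0.9)
gamma_d = 2.68 * 9.81 / 1.9
gamma_d = 13.837 kN/m^3


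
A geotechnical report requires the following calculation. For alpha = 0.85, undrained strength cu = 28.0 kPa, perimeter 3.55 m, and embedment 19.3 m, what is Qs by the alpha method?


Using Qs = alpha * cu * perimeter * L
Qs = 0.85 * 28.0 * 3.55 * 19.3
Qs = 1630.66 kN


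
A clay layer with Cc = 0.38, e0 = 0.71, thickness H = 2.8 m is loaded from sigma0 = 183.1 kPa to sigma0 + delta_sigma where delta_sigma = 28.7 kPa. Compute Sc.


Result: 0.0393 m

Derivation:
Using Sc = Cc * H / (1 + e0) * log10((sigma0 + delta_sigma) / sigma0)
Stress ratio = (183.1 + 28.7) / 183.1 = 1.15674
log10(1.15674) = 0.0632376
Cc * H / (1 + e0) = 0.38 * 2.8 / (1 + 0.71) = 0.622222
Sc = 0.622222 * 0.0632376
Sc = 0.0393 m


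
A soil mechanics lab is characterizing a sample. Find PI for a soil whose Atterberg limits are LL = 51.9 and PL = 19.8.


Result: 32.1

Derivation:
Using PI = LL - PL
PI = 51.9 - 19.8
PI = 32.1


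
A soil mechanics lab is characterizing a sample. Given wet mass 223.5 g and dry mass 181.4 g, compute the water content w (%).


Using w = (m_wet - m_dry) / m_dry * 100
m_wet - m_dry = 223.5 - 181.4 = 42.1 g
w = 42.1 / 181.4 * 100
w = 23.21 %


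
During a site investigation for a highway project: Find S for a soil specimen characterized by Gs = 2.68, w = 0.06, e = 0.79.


Using S = Gs * w / e
S = 2.68 * 0.06 / 0.79
S = 0.2035


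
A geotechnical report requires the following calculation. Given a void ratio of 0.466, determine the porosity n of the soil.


Using the relation n = e / (1 + e)
n = 0.466 / (1 + 0.466)
n = 0.466 / 1.466
n = 0.3179


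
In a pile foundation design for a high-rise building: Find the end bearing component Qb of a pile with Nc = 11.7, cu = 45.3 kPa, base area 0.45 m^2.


Using Qb = Nc * cu * Ab
Qb = 11.7 * 45.3 * 0.45
Qb = 238.5 kN


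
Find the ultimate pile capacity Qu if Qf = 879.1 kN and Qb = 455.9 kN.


Result: 1335.0 kN

Derivation:
Using Qu = Qf + Qb
Qu = 879.1 + 455.9
Qu = 1335.0 kN


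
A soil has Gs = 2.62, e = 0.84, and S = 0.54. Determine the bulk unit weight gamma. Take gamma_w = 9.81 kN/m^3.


Using gamma = gamma_w * (Gs + S*e) / (1 + e)
Numerator: Gs + S*e = 2.62 + 0.54*0.84 = 3.0736
Denominator: 1 + e = 1 + 0.84 = 1.84
gamma = 9.81 * 3.0736 / 1.84
gamma = 16.387 kN/m^3


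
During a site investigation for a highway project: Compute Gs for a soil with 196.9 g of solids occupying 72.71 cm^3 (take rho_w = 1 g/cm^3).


Result: 2.708

Derivation:
Using Gs = m_s / (V_s * rho_w)
Since rho_w = 1 g/cm^3:
Gs = 196.9 / 72.71
Gs = 2.708


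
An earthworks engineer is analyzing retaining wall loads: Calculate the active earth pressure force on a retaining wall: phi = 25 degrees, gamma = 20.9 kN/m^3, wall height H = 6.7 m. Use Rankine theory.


Result: 190.39 kN/m

Derivation:
Compute active earth pressure coefficient:
Ka = tan^2(45 - phi/2) = tan^2(32.5) = 0.405859
Compute active force:
Pa = 0.5 * Ka * gamma * H^2
Pa = 0.5 * 0.405859 * 20.9 * 6.7^2
Pa = 190.39 kN/m


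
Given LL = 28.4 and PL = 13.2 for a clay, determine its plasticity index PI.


Using PI = LL - PL
PI = 28.4 - 13.2
PI = 15.2


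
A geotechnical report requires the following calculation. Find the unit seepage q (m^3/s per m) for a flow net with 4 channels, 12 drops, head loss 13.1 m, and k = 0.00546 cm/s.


Result: 0.0002384 m^3/s per m

Derivation:
Convert k to m/s for unit consistency with H:
k = 0.00546 cm/s = 0.00546 / 100 m/s = 5.46e-05 m/s
Using q = k * H * Nf / Nd
Nf / Nd = 4 / 12 = 0.3333
q = 5.46e-05 * 13.1 * 0.3333
q = 0.0002384 m^3/s per m


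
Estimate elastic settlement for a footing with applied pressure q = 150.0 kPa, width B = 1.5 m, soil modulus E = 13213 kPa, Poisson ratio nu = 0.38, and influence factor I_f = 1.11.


Result: 16.172 mm

Derivation:
Using Se = q * B * (1 - nu^2) * I_f / E
1 - nu^2 = 1 - 0.38^2 = 0.8556
Se = 150.0 * 1.5 * 0.8556 * 1.11 / 13213
Se = 0.016172 m
Convert to mm: Se = 0.016172 * 1000 = 16.172 mm


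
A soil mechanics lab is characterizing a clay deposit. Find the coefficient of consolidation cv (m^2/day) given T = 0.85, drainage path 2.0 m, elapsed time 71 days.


Using cv = T * H_dr^2 / t
H_dr^2 = 2.0^2 = 4.0
cv = 0.85 * 4.0 / 71
cv = 0.04789 m^2/day


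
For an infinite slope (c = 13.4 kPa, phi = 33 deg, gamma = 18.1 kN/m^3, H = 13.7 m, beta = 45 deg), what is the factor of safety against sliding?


Using Fs = c / (gamma*H*sin(beta)*cos(beta)) + tan(phi)/tan(beta)
Cohesion contribution = 13.4 / (18.1*13.7*sin(45)*cos(45))
Cohesion contribution = 0.108078
Friction contribution = tan(33)/tan(45) = 0.649408
Fs = 0.108078 + 0.649408
Fs = 0.757


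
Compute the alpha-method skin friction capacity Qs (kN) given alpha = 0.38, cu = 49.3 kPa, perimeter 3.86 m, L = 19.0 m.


Using Qs = alpha * cu * perimeter * L
Qs = 0.38 * 49.3 * 3.86 * 19.0
Qs = 1373.95 kN


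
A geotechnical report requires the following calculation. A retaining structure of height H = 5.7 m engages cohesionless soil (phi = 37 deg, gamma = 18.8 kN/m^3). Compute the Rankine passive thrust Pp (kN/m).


Compute passive earth pressure coefficient:
Kp = tan^2(45 + phi/2) = tan^2(63.5) = 4.022791
Compute passive force:
Pp = 0.5 * Kp * gamma * H^2
Pp = 0.5 * 4.022791 * 18.8 * 5.7^2
Pp = 1228.58 kN/m


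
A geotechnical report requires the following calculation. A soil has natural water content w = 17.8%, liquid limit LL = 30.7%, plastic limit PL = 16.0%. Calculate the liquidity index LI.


First compute the plasticity index:
PI = LL - PL = 30.7 - 16.0 = 14.7
Then compute the liquidity index:
LI = (w - PL) / PI
LI = (17.8 - 16.0) / 14.7
LI = 0.122


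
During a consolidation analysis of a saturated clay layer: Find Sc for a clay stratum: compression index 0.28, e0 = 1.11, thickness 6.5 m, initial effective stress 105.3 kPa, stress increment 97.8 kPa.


Result: 0.2461 m

Derivation:
Using Sc = Cc * H / (1 + e0) * log10((sigma0 + delta_sigma) / sigma0)
Stress ratio = (105.3 + 97.8) / 105.3 = 1.92877
log10(1.92877) = 0.285282
Cc * H / (1 + e0) = 0.28 * 6.5 / (1 + 1.11) = 0.862559
Sc = 0.862559 * 0.285282
Sc = 0.2461 m


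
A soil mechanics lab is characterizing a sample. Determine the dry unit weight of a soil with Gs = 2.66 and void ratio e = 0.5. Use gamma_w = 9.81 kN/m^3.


Using gamma_d = Gs * gamma_w / (1 + e)
gamma_d = 2.66 * 9.81 / (1 + 0.5)
gamma_d = 2.66 * 9.81 / 1.5
gamma_d = 17.396 kN/m^3


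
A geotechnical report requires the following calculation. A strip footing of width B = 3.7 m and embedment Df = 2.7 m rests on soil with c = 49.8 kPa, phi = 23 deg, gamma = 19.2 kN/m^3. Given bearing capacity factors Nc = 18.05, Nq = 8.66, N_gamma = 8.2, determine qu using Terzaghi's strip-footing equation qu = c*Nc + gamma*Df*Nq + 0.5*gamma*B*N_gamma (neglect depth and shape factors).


Compute qu = c*Nc + gamma*Df*Nq + 0.5*gamma*B*N_gamma
Term 1: 49.8 * 18.05 = 898.89
Term 2: 19.2 * 2.7 * 8.66 = 448.9344
Term 3: 0.5 * 19.2 * 3.7 * 8.2 = 291.264
qu = 898.89 + 448.9344 + 291.264
qu = 1639.09 kPa


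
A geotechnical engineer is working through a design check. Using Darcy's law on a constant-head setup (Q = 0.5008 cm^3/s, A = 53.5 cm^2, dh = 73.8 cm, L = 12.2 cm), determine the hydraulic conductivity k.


Compute hydraulic gradient:
i = dh / L = 73.8 / 12.2 = 6.04918
Then apply Darcy's law:
k = Q / (A * i)
k = 0.5008 / (53.5 * 6.04918)
k = 0.5008 / 323.631
k = 0.001547 cm/s


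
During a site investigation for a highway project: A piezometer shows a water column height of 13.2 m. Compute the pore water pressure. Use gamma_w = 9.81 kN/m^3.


Result: 129.49 kPa

Derivation:
Using u = gamma_w * h_w
u = 9.81 * 13.2
u = 129.49 kPa


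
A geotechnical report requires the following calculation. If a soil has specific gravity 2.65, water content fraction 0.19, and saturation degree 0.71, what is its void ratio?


Using the relation e = Gs * w / S
e = 2.65 * 0.19 / 0.71
e = 0.7092


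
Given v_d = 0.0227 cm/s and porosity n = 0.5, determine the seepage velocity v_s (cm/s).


Using v_s = v_d / n
v_s = 0.0227 / 0.5
v_s = 0.0454 cm/s


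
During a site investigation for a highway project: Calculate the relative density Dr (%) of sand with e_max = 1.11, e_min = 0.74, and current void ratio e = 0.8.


Using Dr = (e_max - e) / (e_max - e_min) * 100
e_max - e = 1.11 - 0.8 = 0.31
e_max - e_min = 1.11 - 0.74 = 0.37
Dr = 0.31 / 0.37 * 100
Dr = 83.78 %


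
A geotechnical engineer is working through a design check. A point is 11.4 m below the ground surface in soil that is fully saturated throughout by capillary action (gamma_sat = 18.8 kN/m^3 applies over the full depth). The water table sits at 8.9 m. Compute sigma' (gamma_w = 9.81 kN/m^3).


Total stress = gamma_sat * depth
sigma = 18.8 * 11.4 = 214.32 kPa
Pore water pressure u = gamma_w * (depth - d_wt)
u = 9.81 * (11.4 - 8.9) = 24.525 kPa
Effective stress = sigma - u
sigma' = 214.32 - 24.525 = 189.8 kPa


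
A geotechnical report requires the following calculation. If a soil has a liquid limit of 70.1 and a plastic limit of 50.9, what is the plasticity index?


Using PI = LL - PL
PI = 70.1 - 50.9
PI = 19.2


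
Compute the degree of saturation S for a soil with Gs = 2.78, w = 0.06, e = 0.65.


Using S = Gs * w / e
S = 2.78 * 0.06 / 0.65
S = 0.2566


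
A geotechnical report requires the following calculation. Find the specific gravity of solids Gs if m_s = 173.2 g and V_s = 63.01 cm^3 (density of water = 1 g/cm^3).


Using Gs = m_s / (V_s * rho_w)
Since rho_w = 1 g/cm^3:
Gs = 173.2 / 63.01
Gs = 2.749


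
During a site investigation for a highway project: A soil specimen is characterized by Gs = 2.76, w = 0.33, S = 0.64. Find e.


Result: 1.4231

Derivation:
Using the relation e = Gs * w / S
e = 2.76 * 0.33 / 0.64
e = 1.4231


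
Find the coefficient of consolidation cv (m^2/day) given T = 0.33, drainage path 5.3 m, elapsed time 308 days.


Using cv = T * H_dr^2 / t
H_dr^2 = 5.3^2 = 28.09
cv = 0.33 * 28.09 / 308
cv = 0.0301 m^2/day


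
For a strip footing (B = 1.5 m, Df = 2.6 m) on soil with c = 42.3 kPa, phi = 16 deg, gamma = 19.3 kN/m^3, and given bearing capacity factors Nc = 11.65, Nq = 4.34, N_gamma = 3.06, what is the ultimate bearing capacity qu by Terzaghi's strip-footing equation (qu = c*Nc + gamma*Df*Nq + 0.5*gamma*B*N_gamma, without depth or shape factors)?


Result: 754.87 kPa

Derivation:
Compute qu = c*Nc + gamma*Df*Nq + 0.5*gamma*B*N_gamma
Term 1: 42.3 * 11.65 = 492.795
Term 2: 19.3 * 2.6 * 4.34 = 217.7812
Term 3: 0.5 * 19.3 * 1.5 * 3.06 = 44.2935
qu = 492.795 + 217.7812 + 44.2935
qu = 754.87 kPa


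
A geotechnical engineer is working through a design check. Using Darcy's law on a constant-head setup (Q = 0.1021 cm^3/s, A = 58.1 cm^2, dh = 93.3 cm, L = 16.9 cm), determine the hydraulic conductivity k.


Compute hydraulic gradient:
i = dh / L = 93.3 / 16.9 = 5.52071
Then apply Darcy's law:
k = Q / (A * i)
k = 0.1021 / (58.1 * 5.52071)
k = 0.1021 / 320.753
k = 0.000318 cm/s


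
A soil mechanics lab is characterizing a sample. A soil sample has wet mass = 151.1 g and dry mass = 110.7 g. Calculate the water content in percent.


Using w = (m_wet - m_dry) / m_dry * 100
m_wet - m_dry = 151.1 - 110.7 = 40.4 g
w = 40.4 / 110.7 * 100
w = 36.5 %


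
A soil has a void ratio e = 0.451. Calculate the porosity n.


Using the relation n = e / (1 + e)
n = 0.451 / (1 + 0.451)
n = 0.451 / 1.451
n = 0.3108


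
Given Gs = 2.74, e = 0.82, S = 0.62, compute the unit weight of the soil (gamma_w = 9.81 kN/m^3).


Result: 17.509 kN/m^3

Derivation:
Using gamma = gamma_w * (Gs + S*e) / (1 + e)
Numerator: Gs + S*e = 2.74 + 0.62*0.82 = 3.2484
Denominator: 1 + e = 1 + 0.82 = 1.82
gamma = 9.81 * 3.2484 / 1.82
gamma = 17.509 kN/m^3


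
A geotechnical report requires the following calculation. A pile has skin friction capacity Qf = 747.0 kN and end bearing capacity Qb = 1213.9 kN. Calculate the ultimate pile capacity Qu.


Using Qu = Qf + Qb
Qu = 747.0 + 1213.9
Qu = 1960.9 kN


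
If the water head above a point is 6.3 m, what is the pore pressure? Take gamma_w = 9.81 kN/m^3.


Using u = gamma_w * h_w
u = 9.81 * 6.3
u = 61.8 kPa


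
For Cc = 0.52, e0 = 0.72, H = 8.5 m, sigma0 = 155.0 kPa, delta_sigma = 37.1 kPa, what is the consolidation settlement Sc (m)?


Result: 0.2395 m

Derivation:
Using Sc = Cc * H / (1 + e0) * log10((sigma0 + delta_sigma) / sigma0)
Stress ratio = (155.0 + 37.1) / 155.0 = 1.23935
log10(1.23935) = 0.0931957
Cc * H / (1 + e0) = 0.52 * 8.5 / (1 + 0.72) = 2.56977
Sc = 2.56977 * 0.0931957
Sc = 0.2395 m


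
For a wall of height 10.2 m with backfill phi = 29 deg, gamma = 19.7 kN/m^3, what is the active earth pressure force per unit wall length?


Compute active earth pressure coefficient:
Ka = tan^2(45 - phi/2) = tan^2(30.5) = 0.346974
Compute active force:
Pa = 0.5 * Ka * gamma * H^2
Pa = 0.5 * 0.346974 * 19.7 * 10.2^2
Pa = 355.58 kN/m


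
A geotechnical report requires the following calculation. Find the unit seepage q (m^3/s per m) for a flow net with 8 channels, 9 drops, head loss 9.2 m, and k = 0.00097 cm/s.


Convert k to m/s for unit consistency with H:
k = 0.00097 cm/s = 0.00097 / 100 m/s = 9.7e-06 m/s
Using q = k * H * Nf / Nd
Nf / Nd = 8 / 9 = 0.8889
q = 9.7e-06 * 9.2 * 0.8889
q = 7.932e-05 m^3/s per m


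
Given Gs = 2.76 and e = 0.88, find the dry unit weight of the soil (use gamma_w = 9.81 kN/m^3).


Using gamma_d = Gs * gamma_w / (1 + e)
gamma_d = 2.76 * 9.81 / (1 + 0.88)
gamma_d = 2.76 * 9.81 / 1.88
gamma_d = 14.402 kN/m^3


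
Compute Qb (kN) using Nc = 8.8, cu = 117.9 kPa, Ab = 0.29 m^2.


Result: 300.88 kN

Derivation:
Using Qb = Nc * cu * Ab
Qb = 8.8 * 117.9 * 0.29
Qb = 300.88 kN


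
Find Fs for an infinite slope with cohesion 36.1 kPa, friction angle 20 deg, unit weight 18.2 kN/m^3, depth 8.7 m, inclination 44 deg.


Result: 0.833

Derivation:
Using Fs = c / (gamma*H*sin(beta)*cos(beta)) + tan(phi)/tan(beta)
Cohesion contribution = 36.1 / (18.2*8.7*sin(44)*cos(44))
Cohesion contribution = 0.456259
Friction contribution = tan(20)/tan(44) = 0.376902
Fs = 0.456259 + 0.376902
Fs = 0.833


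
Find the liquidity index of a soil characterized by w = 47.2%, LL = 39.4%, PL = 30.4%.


First compute the plasticity index:
PI = LL - PL = 39.4 - 30.4 = 9.0
Then compute the liquidity index:
LI = (w - PL) / PI
LI = (47.2 - 30.4) / 9.0
LI = 1.867


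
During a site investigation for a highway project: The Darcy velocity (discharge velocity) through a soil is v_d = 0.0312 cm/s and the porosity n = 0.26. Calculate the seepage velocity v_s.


Result: 0.12 cm/s

Derivation:
Using v_s = v_d / n
v_s = 0.0312 / 0.26
v_s = 0.12 cm/s


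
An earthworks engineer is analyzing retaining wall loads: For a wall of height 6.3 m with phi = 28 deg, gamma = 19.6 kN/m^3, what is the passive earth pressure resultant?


Result: 1077.36 kN/m

Derivation:
Compute passive earth pressure coefficient:
Kp = tan^2(45 + phi/2) = tan^2(59.0) = 2.769826
Compute passive force:
Pp = 0.5 * Kp * gamma * H^2
Pp = 0.5 * 2.769826 * 19.6 * 6.3^2
Pp = 1077.36 kN/m


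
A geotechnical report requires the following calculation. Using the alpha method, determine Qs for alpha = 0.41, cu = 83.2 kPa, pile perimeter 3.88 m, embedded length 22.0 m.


Using Qs = alpha * cu * perimeter * L
Qs = 0.41 * 83.2 * 3.88 * 22.0
Qs = 2911.8 kN


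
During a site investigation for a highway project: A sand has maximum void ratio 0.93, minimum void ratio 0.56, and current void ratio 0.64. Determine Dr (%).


Result: 78.38 %

Derivation:
Using Dr = (e_max - e) / (e_max - e_min) * 100
e_max - e = 0.93 - 0.64 = 0.29
e_max - e_min = 0.93 - 0.56 = 0.37
Dr = 0.29 / 0.37 * 100
Dr = 78.38 %


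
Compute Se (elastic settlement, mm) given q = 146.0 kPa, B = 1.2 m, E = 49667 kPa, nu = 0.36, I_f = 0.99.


Result: 3.04 mm

Derivation:
Using Se = q * B * (1 - nu^2) * I_f / E
1 - nu^2 = 1 - 0.36^2 = 0.8704
Se = 146.0 * 1.2 * 0.8704 * 0.99 / 49667
Se = 0.003040 m
Convert to mm: Se = 0.003040 * 1000 = 3.04 mm


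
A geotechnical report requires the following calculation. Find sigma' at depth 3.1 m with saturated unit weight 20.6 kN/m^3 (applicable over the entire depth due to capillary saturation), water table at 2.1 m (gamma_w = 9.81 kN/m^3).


Total stress = gamma_sat * depth
sigma = 20.6 * 3.1 = 63.86 kPa
Pore water pressure u = gamma_w * (depth - d_wt)
u = 9.81 * (3.1 - 2.1) = 9.81 kPa
Effective stress = sigma - u
sigma' = 63.86 - 9.81 = 54.05 kPa


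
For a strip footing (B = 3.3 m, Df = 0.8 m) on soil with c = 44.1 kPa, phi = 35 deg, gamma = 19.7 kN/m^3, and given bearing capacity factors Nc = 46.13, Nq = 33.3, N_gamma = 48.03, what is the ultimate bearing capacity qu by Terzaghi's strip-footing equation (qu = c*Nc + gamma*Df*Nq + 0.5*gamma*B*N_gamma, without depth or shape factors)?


Compute qu = c*Nc + gamma*Df*Nq + 0.5*gamma*B*N_gamma
Term 1: 44.1 * 46.13 = 2034.333
Term 2: 19.7 * 0.8 * 33.3 = 524.808
Term 3: 0.5 * 19.7 * 3.3 * 48.03 = 1561.21515
qu = 2034.333 + 524.808 + 1561.21515
qu = 4120.36 kPa


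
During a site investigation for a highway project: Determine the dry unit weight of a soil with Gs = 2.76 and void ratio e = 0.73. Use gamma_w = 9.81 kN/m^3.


Result: 15.651 kN/m^3

Derivation:
Using gamma_d = Gs * gamma_w / (1 + e)
gamma_d = 2.76 * 9.81 / (1 + 0.73)
gamma_d = 2.76 * 9.81 / 1.73
gamma_d = 15.651 kN/m^3


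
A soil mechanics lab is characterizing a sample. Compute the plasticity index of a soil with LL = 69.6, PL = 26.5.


Result: 43.1

Derivation:
Using PI = LL - PL
PI = 69.6 - 26.5
PI = 43.1


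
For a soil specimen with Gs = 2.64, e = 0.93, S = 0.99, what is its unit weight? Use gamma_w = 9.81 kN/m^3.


Using gamma = gamma_w * (Gs + S*e) / (1 + e)
Numerator: Gs + S*e = 2.64 + 0.99*0.93 = 3.5607
Denominator: 1 + e = 1 + 0.93 = 1.93
gamma = 9.81 * 3.5607 / 1.93
gamma = 18.099 kN/m^3


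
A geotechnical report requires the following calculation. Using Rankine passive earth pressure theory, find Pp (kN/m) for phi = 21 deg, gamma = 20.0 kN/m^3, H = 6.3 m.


Compute passive earth pressure coefficient:
Kp = tan^2(45 + phi/2) = tan^2(55.5) = 2.117051
Compute passive force:
Pp = 0.5 * Kp * gamma * H^2
Pp = 0.5 * 2.117051 * 20.0 * 6.3^2
Pp = 840.26 kN/m


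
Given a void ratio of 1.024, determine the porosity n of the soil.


Using the relation n = e / (1 + e)
n = 1.024 / (1 + 1.024)
n = 1.024 / 2.024
n = 0.5059


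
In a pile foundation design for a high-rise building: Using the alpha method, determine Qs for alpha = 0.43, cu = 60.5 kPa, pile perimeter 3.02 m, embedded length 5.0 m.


Using Qs = alpha * cu * perimeter * L
Qs = 0.43 * 60.5 * 3.02 * 5.0
Qs = 392.83 kN


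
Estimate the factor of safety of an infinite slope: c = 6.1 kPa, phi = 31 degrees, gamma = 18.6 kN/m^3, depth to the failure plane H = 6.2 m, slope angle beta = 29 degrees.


Using Fs = c / (gamma*H*sin(beta)*cos(beta)) + tan(phi)/tan(beta)
Cohesion contribution = 6.1 / (18.6*6.2*sin(29)*cos(29))
Cohesion contribution = 0.124748
Friction contribution = tan(31)/tan(29) = 1.08398
Fs = 0.124748 + 1.08398
Fs = 1.209


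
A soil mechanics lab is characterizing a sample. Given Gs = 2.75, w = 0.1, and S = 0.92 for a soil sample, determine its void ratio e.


Using the relation e = Gs * w / S
e = 2.75 * 0.1 / 0.92
e = 0.2989


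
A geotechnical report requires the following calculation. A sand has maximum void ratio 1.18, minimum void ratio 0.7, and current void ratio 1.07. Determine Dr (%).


Using Dr = (e_max - e) / (e_max - e_min) * 100
e_max - e = 1.18 - 1.07 = 0.11
e_max - e_min = 1.18 - 0.7 = 0.48
Dr = 0.11 / 0.48 * 100
Dr = 22.92 %
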